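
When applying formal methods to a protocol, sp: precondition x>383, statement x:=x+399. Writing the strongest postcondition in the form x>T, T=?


Formula: sp(P, x:=E) = exists old_x. (x = E[old_x/x]) AND P[old_x/x] (old_x is the value of x before the assignment; eliminate old_x by solving x = E[old_x/x] for old_x)
Step 1: Precondition P: x>383, i.e. old_x > 383
Step 2: Assignment gives x = old_x + 399, so old_x = x - 399
Step 3: Substitute into P: x - 399 > 383
Step 4: Simplify: x > 383+399 = 782

782


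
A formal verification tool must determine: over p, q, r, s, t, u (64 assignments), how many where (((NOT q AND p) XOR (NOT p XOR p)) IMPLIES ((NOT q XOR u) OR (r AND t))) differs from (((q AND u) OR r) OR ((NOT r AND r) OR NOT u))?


F1 = (((NOT q AND p) XOR (NOT p XOR p)) IMPLIES ((NOT q XOR u) OR (r AND t)))
F2 = (((q AND u) OR r) OR ((NOT r AND r) OR NOT u))
Evaluate both on each of 64 rows (bits = p,q,r,s,t,u):
  row 0 [000000]: F1=1 F2=1 -> 0
  row 1 [000001]: F1=0 F2=0 -> 0
  row 2 [000010]: F1=1 F2=1 -> 0
  row 3 [000011]: F1=0 F2=0 -> 0
  row 4 [000100]: F1=1 F2=1 -> 0
  (every remaining row is evaluated the same way; all 64 results are listed next)
Full result column, 8 rows per line (p,q,r fixed per line; s,t,u runs 000..111 left to right):
  rows 0-7 [p,q,r=000]: 00000000  (ones: 0)
  rows 8-15 [p,q,r=001]: 01000100  (ones: 2)
  rows 16-23 [p,q,r=010]: 10101010  (ones: 4)
  rows 24-31 [p,q,r=011]: 10001000  (ones: 2)
  rows 32-39 [p,q,r=100]: 01010101  (ones: 4)
  rows 40-47 [p,q,r=101]: 00000000  (ones: 0)
  rows 48-55 [p,q,r=110]: 10101010  (ones: 4)
  rows 56-63 [p,q,r=111]: 10001000  (ones: 2)
Disagreements = 0+2+4+2+4+0+4+2 = 18

18


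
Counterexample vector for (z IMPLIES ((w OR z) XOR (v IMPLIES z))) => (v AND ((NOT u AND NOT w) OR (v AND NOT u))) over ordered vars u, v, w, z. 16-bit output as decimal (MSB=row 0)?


F1 = (z IMPLIES ((w OR z) XOR (v IMPLIES z)))
F2 = (v AND ((NOT u AND NOT w) OR (v AND NOT u)))
Counterexample to F1=>F2 is where F1=1 and F2=0.
Evaluate each row (bits = u,v,w,z, MSB first):
  row 0 [0000]: F1=1 F2=0 -> F1&~F2 -> 1
  row 1 [0001]: F1=0 F2=0 -> F1&~F2 -> 0
  row 2 [0010]: F1=1 F2=0 -> F1&~F2 -> 1
  row 3 [0011]: F1=0 F2=0 -> F1&~F2 -> 0
  row 4 [0100]: F1=1 F2=1 -> F1&~F2 -> 0
  row 5 [0101]: F1=0 F2=1 -> F1&~F2 -> 0
  row 6 [0110]: F1=1 F2=1 -> F1&~F2 -> 0
  row 7 [0111]: F1=0 F2=1 -> F1&~F2 -> 0
  row 8 [1000]: F1=1 F2=0 -> F1&~F2 -> 1
  row 9 [1001]: F1=0 F2=0 -> F1&~F2 -> 0
  row 10 [1010]: F1=1 F2=0 -> F1&~F2 -> 1
  row 11 [1011]: F1=0 F2=0 -> F1&~F2 -> 0
  row 12 [1100]: F1=1 F2=0 -> F1&~F2 -> 1
  row 13 [1101]: F1=0 F2=0 -> F1&~F2 -> 0
  row 14 [1110]: F1=1 F2=0 -> F1&~F2 -> 1
  row 15 [1111]: F1=0 F2=0 -> F1&~F2 -> 0
Full result column, 4 rows per line (u,v fixed per line; w,z runs 00..11 left to right):
  rows 0-3 [u,v=00]: 1010  = hex A
  rows 4-7 [u,v=01]: 0000  = hex 0
  rows 8-11 [u,v=10]: 1010  = hex A
  rows 12-15 [u,v=11]: 1010  = hex A
Counterexample vector (row 0 .. row 15) = 1010000010101010
Output column grouped in 4s = 1010 0000 1010 1010 = 0xA0AA
Convert to decimal digit by digit (value = value*16 + digit):
  A -> 10
  10*16 + 0 = 160
  160*16 + 10 (A) = 2570
  2570*16 + 10 (A) = 41130
Decimal = 41130

41130


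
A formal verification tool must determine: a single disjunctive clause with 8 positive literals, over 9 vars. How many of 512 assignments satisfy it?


Step 1: Total=2^9=512
Step 2: Unsat when all 8 false: 2^1=2
Step 3: Sat=512-2=510

510


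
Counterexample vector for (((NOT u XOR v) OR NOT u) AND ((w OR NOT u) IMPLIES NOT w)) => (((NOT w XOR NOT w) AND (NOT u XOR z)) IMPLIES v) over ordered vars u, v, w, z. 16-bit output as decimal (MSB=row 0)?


F1 = (((NOT u XOR v) OR NOT u) AND ((w OR NOT u) IMPLIES NOT w))
F2 = (((NOT w XOR NOT w) AND (NOT u XOR z)) IMPLIES v)
Counterexample to F1=>F2 is where F1=1 and F2=0.
Evaluate each row (bits = u,v,w,z, MSB first):
  row 0 [0000]: F1=1 F2=1 -> F1&~F2 -> 0
  row 1 [0001]: F1=1 F2=1 -> F1&~F2 -> 0
  row 2 [0010]: F1=0 F2=1 -> F1&~F2 -> 0
  row 3 [0011]: F1=0 F2=1 -> F1&~F2 -> 0
  row 4 [0100]: F1=1 F2=1 -> F1&~F2 -> 0
  row 5 [0101]: F1=1 F2=1 -> F1&~F2 -> 0
  row 6 [0110]: F1=0 F2=1 -> F1&~F2 -> 0
  row 7 [0111]: F1=0 F2=1 -> F1&~F2 -> 0
  row 8 [1000]: F1=0 F2=1 -> F1&~F2 -> 0
  row 9 [1001]: F1=0 F2=1 -> F1&~F2 -> 0
  row 10 [1010]: F1=0 F2=1 -> F1&~F2 -> 0
  row 11 [1011]: F1=0 F2=1 -> F1&~F2 -> 0
  row 12 [1100]: F1=1 F2=1 -> F1&~F2 -> 0
  row 13 [1101]: F1=1 F2=1 -> F1&~F2 -> 0
  row 14 [1110]: F1=0 F2=1 -> F1&~F2 -> 0
  row 15 [1111]: F1=0 F2=1 -> F1&~F2 -> 0
Full result column, 4 rows per line (u,v fixed per line; w,z runs 00..11 left to right):
  rows 0-3 [u,v=00]: 0000  = hex 0
  rows 4-7 [u,v=01]: 0000  = hex 0
  rows 8-11 [u,v=10]: 0000  = hex 0
  rows 12-15 [u,v=11]: 0000  = hex 0
Counterexample vector (row 0 .. row 15) = 0000000000000000
Output column grouped in 4s = 0000 0000 0000 0000 = 0x0000
Convert to decimal digit by digit (value = value*16 + digit):
  0 -> 0
  0*16 + 0 = 0
  0*16 + 0 = 0
  0*16 + 0 = 0
Decimal = 0

0


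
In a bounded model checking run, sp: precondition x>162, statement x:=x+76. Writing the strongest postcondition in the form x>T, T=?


Formula: sp(P, x:=E) = exists old_x. (x = E[old_x/x]) AND P[old_x/x] (old_x is the value of x before the assignment; eliminate old_x by solving x = E[old_x/x] for old_x)
Step 1: Precondition P: x>162, i.e. old_x > 162
Step 2: Assignment gives x = old_x + 76, so old_x = x - 76
Step 3: Substitute into P: x - 76 > 162
Step 4: Simplify: x > 162+76 = 238

238


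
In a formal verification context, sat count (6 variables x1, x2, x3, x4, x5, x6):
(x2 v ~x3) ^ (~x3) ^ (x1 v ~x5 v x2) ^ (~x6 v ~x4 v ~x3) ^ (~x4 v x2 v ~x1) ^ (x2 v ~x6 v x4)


CNF with 6 clauses over 6 vars (64 assignments).
An assignment satisfies CNF iff every clause has >=1 true literal.
Check each row (bits = x1,x2,x3,x4,x5,x6; clause T/F shown):
  row 0 [000000]: clauses=TTTTTT -> 1
  row 1 [000001]: clauses=TTTTTF -> 0
  row 2 [000010]: clauses=TTFTTT -> 0
  row 3 [000011]: clauses=TTFTTF -> 0
  row 4 [000100]: clauses=TTTTTT -> 1
  (every remaining row is evaluated the same way; all 64 results are listed next)
Full result column, 8 rows per line (x1,x2,x3 fixed per line; x4,x5,x6 runs 000..111 left to right):
  rows 0-7 [x1,x2,x3=000]: 10001100  (ones: 3)
  rows 8-15 [x1,x2,x3=001]: 00000000  (ones: 0)
  rows 16-23 [x1,x2,x3=010]: 11111111  (ones: 8)
  rows 24-31 [x1,x2,x3=011]: 00000000  (ones: 0)
  rows 32-39 [x1,x2,x3=100]: 10100000  (ones: 2)
  rows 40-47 [x1,x2,x3=101]: 00000000  (ones: 0)
  rows 48-55 [x1,x2,x3=110]: 11111111  (ones: 8)
  rows 56-63 [x1,x2,x3=111]: 00000000  (ones: 0)
Satisfying assignments = 3+0+8+0+2+0+8+0 = 21

21


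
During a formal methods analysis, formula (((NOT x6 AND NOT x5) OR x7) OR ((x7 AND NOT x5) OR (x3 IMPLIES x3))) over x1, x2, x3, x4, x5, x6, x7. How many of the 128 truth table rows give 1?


Formula: (((NOT x6 AND NOT x5) OR x7) OR ((x7 AND NOT x5) OR (x3 IMPLIES x3))) over 7 vars (128 rows)
Evaluate each row (x1, x2, x3, x4, x5, x6, x7 as bits, MSB first):
  row 0 [0000000]: (((NOT 0 AND NOT 0) OR 0) OR ((0 AND NOT 0) OR (0 IMPLIES 0))) -> 1
  row 1 [0000001]: (((NOT 0 AND NOT 0) OR 1) OR ((1 AND NOT 0) OR (0 IMPLIES 0))) -> 1
  row 2 [0000010]: (((NOT 1 AND NOT 0) OR 0) OR ((0 AND NOT 0) OR (0 IMPLIES 0))) -> 1
  row 3 [0000011]: (((NOT 1 AND NOT 0) OR 1) OR ((1 AND NOT 0) OR (0 IMPLIES 0))) -> 1
  row 4 [0000100]: (((NOT 0 AND NOT 1) OR 0) OR ((0 AND NOT 1) OR (0 IMPLIES 0))) -> 1
  (every remaining row is evaluated the same way; all 128 results are listed next)
Full result column, 8 rows per line (x1,x2,x3,x4 fixed per line; x5,x6,x7 runs 000..111 left to right):
  rows 0-7 [x1,x2,x3,x4=0000]: 11111111  (ones: 8)
  rows 8-15 [x1,x2,x3,x4=0001]: 11111111  (ones: 8)
  rows 16-23 [x1,x2,x3,x4=0010]: 11111111  (ones: 8)
  rows 24-31 [x1,x2,x3,x4=0011]: 11111111  (ones: 8)
  rows 32-39 [x1,x2,x3,x4=0100]: 11111111  (ones: 8)
  rows 40-47 [x1,x2,x3,x4=0101]: 11111111  (ones: 8)
  rows 48-55 [x1,x2,x3,x4=0110]: 11111111  (ones: 8)
  rows 56-63 [x1,x2,x3,x4=0111]: 11111111  (ones: 8)
  rows 64-71 [x1,x2,x3,x4=1000]: 11111111  (ones: 8)
  rows 72-79 [x1,x2,x3,x4=1001]: 11111111  (ones: 8)
  rows 80-87 [x1,x2,x3,x4=1010]: 11111111  (ones: 8)
  rows 88-95 [x1,x2,x3,x4=1011]: 11111111  (ones: 8)
  rows 96-103 [x1,x2,x3,x4=1100]: 11111111  (ones: 8)
  rows 104-111 [x1,x2,x3,x4=1101]: 11111111  (ones: 8)
  rows 112-119 [x1,x2,x3,x4=1110]: 11111111  (ones: 8)
  rows 120-127 [x1,x2,x3,x4=1111]: 11111111  (ones: 8)
Count of 1-rows = 8+8+8+8+8+8+8+8+8+8+8+8+8+8+8+8 = 128

128


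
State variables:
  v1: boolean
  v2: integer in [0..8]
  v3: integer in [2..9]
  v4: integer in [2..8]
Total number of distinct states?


State space = product of domain sizes of all variables.
Domain sizes:
  v1 (boolean): 2
  v2 (integer in [0..8]): 9
  v3 (integer in [2..9]): 8
  v4 (integer in [2..8]): 7
Product = 2 * 9 * 8 * 7 = 1008

1008


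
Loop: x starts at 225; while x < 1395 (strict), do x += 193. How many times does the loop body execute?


Step 1: x goes from 225 toward 1395 by 193; the body runs while x<1395, so iterations = ceil((bound-start)/step)
Step 2: Distance=1170
Step 3: ceil(1170/193)=7

7


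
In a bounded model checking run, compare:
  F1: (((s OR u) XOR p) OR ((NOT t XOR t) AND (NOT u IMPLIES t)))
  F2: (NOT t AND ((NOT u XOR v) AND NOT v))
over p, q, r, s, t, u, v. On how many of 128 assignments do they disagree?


F1 = (((s OR u) XOR p) OR ((NOT t XOR t) AND (NOT u IMPLIES t)))
F2 = (NOT t AND ((NOT u XOR v) AND NOT v))
Evaluate both on each of 128 rows (bits = p,q,r,s,t,u,v):
  row 0 [0000000]: F1=0 F2=1 (differ) -> 1
  row 1 [0000001]: F1=0 F2=0 -> 0
  row 2 [0000010]: F1=1 F2=0 (differ) -> 1
  row 3 [0000011]: F1=1 F2=0 (differ) -> 1
  row 4 [0000100]: F1=1 F2=0 (differ) -> 1
  (every remaining row is evaluated the same way; all 128 results are listed next)
Full result column, 8 rows per line (p,q,r,s fixed per line; t,u,v runs 000..111 left to right):
  rows 0-7 [p,q,r,s=0000]: 10111111  (ones: 7)
  rows 8-15 [p,q,r,s=0001]: 01111111  (ones: 7)
  rows 16-23 [p,q,r,s=0010]: 10111111  (ones: 7)
  rows 24-31 [p,q,r,s=0011]: 01111111  (ones: 7)
  rows 32-39 [p,q,r,s=0100]: 10111111  (ones: 7)
  rows 40-47 [p,q,r,s=0101]: 01111111  (ones: 7)
  rows 48-55 [p,q,r,s=0110]: 10111111  (ones: 7)
  rows 56-63 [p,q,r,s=0111]: 01111111  (ones: 7)
  rows 64-71 [p,q,r,s=1000]: 01111111  (ones: 7)
  rows 72-79 [p,q,r,s=1001]: 10111111  (ones: 7)
  rows 80-87 [p,q,r,s=1010]: 01111111  (ones: 7)
  rows 88-95 [p,q,r,s=1011]: 10111111  (ones: 7)
  rows 96-103 [p,q,r,s=1100]: 01111111  (ones: 7)
  rows 104-111 [p,q,r,s=1101]: 10111111  (ones: 7)
  rows 112-119 [p,q,r,s=1110]: 01111111  (ones: 7)
  rows 120-127 [p,q,r,s=1111]: 10111111  (ones: 7)
Disagreements = 7+7+7+7+7+7+7+7+7+7+7+7+7+7+7+7 = 112

112


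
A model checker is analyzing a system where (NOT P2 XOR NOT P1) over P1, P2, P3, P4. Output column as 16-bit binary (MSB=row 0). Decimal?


Formula: (NOT P2 XOR NOT P1) over P1, P2, P3, P4 (16 rows)
Evaluate each row (bits = P1,P2,P3,P4, MSB first):
  row 0 [0000]: (NOT 0 XOR NOT 0) -> 0
  row 1 [0001]: (NOT 0 XOR NOT 0) -> 0
  row 2 [0010]: (NOT 0 XOR NOT 0) -> 0
  row 3 [0011]: (NOT 0 XOR NOT 0) -> 0
  row 4 [0100]: (NOT 1 XOR NOT 0) -> 1
  row 5 [0101]: (NOT 1 XOR NOT 0) -> 1
  row 6 [0110]: (NOT 1 XOR NOT 0) -> 1
  row 7 [0111]: (NOT 1 XOR NOT 0) -> 1
  row 8 [1000]: (NOT 0 XOR NOT 1) -> 1
  row 9 [1001]: (NOT 0 XOR NOT 1) -> 1
  row 10 [1010]: (NOT 0 XOR NOT 1) -> 1
  row 11 [1011]: (NOT 0 XOR NOT 1) -> 1
  row 12 [1100]: (NOT 1 XOR NOT 1) -> 0
  row 13 [1101]: (NOT 1 XOR NOT 1) -> 0
  row 14 [1110]: (NOT 1 XOR NOT 1) -> 0
  row 15 [1111]: (NOT 1 XOR NOT 1) -> 0
Full result column, 4 rows per line (P1,P2 fixed per line; P3,P4 runs 00..11 left to right):
  rows 0-3 [P1,P2=00]: 0000  = hex 0
  rows 4-7 [P1,P2=01]: 1111  = hex F
  rows 8-11 [P1,P2=10]: 1111  = hex F
  rows 12-15 [P1,P2=11]: 0000  = hex 0
Output column (row 0 .. row 15) = 0000111111110000
Output column grouped in 4s = 0000 1111 1111 0000 = 0x0FF0
Convert to decimal digit by digit (value = value*16 + digit):
  0 -> 0
  0*16 + 15 (F) = 15
  15*16 + 15 (F) = 255
  255*16 + 0 = 4080
Decimal = 4080

4080


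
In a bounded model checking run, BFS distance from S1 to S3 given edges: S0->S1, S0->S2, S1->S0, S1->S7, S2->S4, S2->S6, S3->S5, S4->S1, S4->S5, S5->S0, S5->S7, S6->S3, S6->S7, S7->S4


BFS layer-by-layer from S1:
  dist 0: {S1}
  dist 1: {S0, S7}
  dist 2: {S2, S4}
  dist 3: {S5, S6}
  dist 4: {S3}
  -> S3 reached at distance 4
Shortest path length = 4

4


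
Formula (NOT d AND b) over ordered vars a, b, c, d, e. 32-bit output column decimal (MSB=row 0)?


Formula: (NOT d AND b) over a, b, c, d, e (32 rows)
Evaluate each row (bits = a,b,c,d,e, MSB first):
  row 0 [00000]: (NOT 0 AND 0) -> 0
  row 1 [00001]: (NOT 0 AND 0) -> 0
  row 2 [00010]: (NOT 1 AND 0) -> 0
  row 3 [00011]: (NOT 1 AND 0) -> 0
  row 4 [00100]: (NOT 0 AND 0) -> 0
  row 5 [00101]: (NOT 0 AND 0) -> 0
  row 6 [00110]: (NOT 1 AND 0) -> 0
  row 7 [00111]: (NOT 1 AND 0) -> 0
  row 8 [01000]: (NOT 0 AND 1) -> 1
  row 9 [01001]: (NOT 0 AND 1) -> 1
  row 10 [01010]: (NOT 1 AND 1) -> 0
  row 11 [01011]: (NOT 1 AND 1) -> 0
  row 12 [01100]: (NOT 0 AND 1) -> 1
  row 13 [01101]: (NOT 0 AND 1) -> 1
  row 14 [01110]: (NOT 1 AND 1) -> 0
  row 15 [01111]: (NOT 1 AND 1) -> 0
  row 16 [10000]: (NOT 0 AND 0) -> 0
  row 17 [10001]: (NOT 0 AND 0) -> 0
  row 18 [10010]: (NOT 1 AND 0) -> 0
  row 19 [10011]: (NOT 1 AND 0) -> 0
  row 20 [10100]: (NOT 0 AND 0) -> 0
  row 21 [10101]: (NOT 0 AND 0) -> 0
  row 22 [10110]: (NOT 1 AND 0) -> 0
  row 23 [10111]: (NOT 1 AND 0) -> 0
  row 24 [11000]: (NOT 0 AND 1) -> 1
  row 25 [11001]: (NOT 0 AND 1) -> 1
  row 26 [11010]: (NOT 1 AND 1) -> 0
  row 27 [11011]: (NOT 1 AND 1) -> 0
  row 28 [11100]: (NOT 0 AND 1) -> 1
  row 29 [11101]: (NOT 0 AND 1) -> 1
  row 30 [11110]: (NOT 1 AND 1) -> 0
  row 31 [11111]: (NOT 1 AND 1) -> 0
Full result column, 4 rows per line (a,b,c fixed per line; d,e runs 00..11 left to right):
  rows 0-3 [a,b,c=000]: 0000  = hex 0
  rows 4-7 [a,b,c=001]: 0000  = hex 0
  rows 8-11 [a,b,c=010]: 1100  = hex C
  rows 12-15 [a,b,c=011]: 1100  = hex C
  rows 16-19 [a,b,c=100]: 0000  = hex 0
  rows 20-23 [a,b,c=101]: 0000  = hex 0
  rows 24-27 [a,b,c=110]: 1100  = hex C
  rows 28-31 [a,b,c=111]: 1100  = hex C
Output column (row 0 .. row 31) = 00000000110011000000000011001100
Output column grouped in 4s = 0000 0000 1100 1100 0000 0000 1100 1100 = 0x00CC00CC
Convert to decimal digit by digit (value = value*16 + digit):
  0 -> 0
  0*16 + 0 = 0
  0*16 + 12 (C) = 12
  12*16 + 12 (C) = 204
  204*16 + 0 = 3264
  3264*16 + 0 = 52224
  52224*16 + 12 (C) = 835596
  835596*16 + 12 (C) = 13369548
Decimal = 13369548

13369548


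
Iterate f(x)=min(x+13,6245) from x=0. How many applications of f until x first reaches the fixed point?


Step 1: x=0, cap=6245, increment=13
Step 2: x grows by 13 each step until capped at 6245; fixed point is x=6245
Step 3: iterations = ceil(6245/13) = 481

481


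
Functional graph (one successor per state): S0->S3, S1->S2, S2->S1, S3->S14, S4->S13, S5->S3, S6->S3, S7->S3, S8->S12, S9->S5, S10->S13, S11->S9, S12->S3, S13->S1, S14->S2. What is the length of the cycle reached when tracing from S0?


Trace from S0 until a state repeats:
  S0 -> S3 -> S14 -> S2 -> S1 -> S2
S2 first seen at step 3, revisited at step 5.
Cycle length = 5 - 3 = 2

2


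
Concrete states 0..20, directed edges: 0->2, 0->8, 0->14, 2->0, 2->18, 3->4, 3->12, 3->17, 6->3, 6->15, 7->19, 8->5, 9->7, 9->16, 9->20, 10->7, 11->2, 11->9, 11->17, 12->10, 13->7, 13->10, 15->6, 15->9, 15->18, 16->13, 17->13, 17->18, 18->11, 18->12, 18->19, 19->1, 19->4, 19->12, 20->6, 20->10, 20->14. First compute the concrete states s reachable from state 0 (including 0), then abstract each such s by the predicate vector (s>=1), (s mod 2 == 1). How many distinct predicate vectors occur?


BFS from 0:
Concrete reachable: {0, 1, 2, 3, 4, 5, 6, 7, 8, 9, 10, 11, 12, 13, 14, 15, 16, 17, 18, 19, 20}
Abstract via predicates (s>=1), (s mod 2 == 1):
  (0,0) <- {0}
  (1,0) <- {2, 4, 6, 8, 10, 12, 14, 16, 18, 20}
  (1,1) <- {1, 3, 5, 7, 9, 11, 13, 15, 17, 19}
Distinct abstract states = 3

3


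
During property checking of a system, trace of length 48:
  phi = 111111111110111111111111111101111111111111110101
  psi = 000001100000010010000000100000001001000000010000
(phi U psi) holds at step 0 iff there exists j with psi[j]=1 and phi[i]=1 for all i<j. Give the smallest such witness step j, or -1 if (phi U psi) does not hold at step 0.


(phi U psi) at 0: need smallest j with psi[j]=1 and phi[i]=1 for all i in [0,j).
Scan from step 0:
  step 0: phi=1, psi=0 -> continue
  step 1: phi=1, psi=0 -> continue
  step 2: phi=1, psi=0 -> continue
  step 3: phi=1, psi=0 -> continue
  step 5: psi=1 and phi held for [0,5) -> witness found
Witness step = 5

5


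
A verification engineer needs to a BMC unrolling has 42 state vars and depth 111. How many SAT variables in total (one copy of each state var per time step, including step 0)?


BMC unrolls to depth k, creating one copy of each state var for steps 0..k.
Step count = 111 + 1 = 112 (steps 0 through 111)
Vars per step = 42
Total = 42 * 112 = 4704

4704


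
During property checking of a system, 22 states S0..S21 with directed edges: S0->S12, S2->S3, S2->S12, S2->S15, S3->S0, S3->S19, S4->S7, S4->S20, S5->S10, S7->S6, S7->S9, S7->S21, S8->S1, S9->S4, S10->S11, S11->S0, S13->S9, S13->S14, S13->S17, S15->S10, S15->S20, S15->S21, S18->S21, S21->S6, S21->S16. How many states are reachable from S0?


BFS from S0:
  layer 0: {S0}
  layer 1: {S12}
Reachable set: {S0, S12}
Count = 2

2


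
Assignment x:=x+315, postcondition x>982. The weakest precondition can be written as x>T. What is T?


Formula: wp(x:=E, P) = P[E/x] (substitute E for x in postcondition)
Step 1: Postcondition: x>982
Step 2: Substitute x+315 for x: x+315>982
Step 3: Solve for x: x > 982-315 = 667

667


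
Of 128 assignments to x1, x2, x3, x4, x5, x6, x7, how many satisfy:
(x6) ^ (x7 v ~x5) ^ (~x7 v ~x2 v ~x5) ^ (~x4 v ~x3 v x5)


CNF with 4 clauses over 7 vars (128 assignments).
An assignment satisfies CNF iff every clause has >=1 true literal.
Check each row (bits = x1,x2,x3,x4,x5,x6,x7; clause T/F shown):
  row 0 [0000000]: clauses=FTTT -> 0
  row 1 [0000001]: clauses=FTTT -> 0
  row 2 [0000010]: clauses=TTTT -> 1
  row 3 [0000011]: clauses=TTTT -> 1
  row 4 [0000100]: clauses=FFTT -> 0
  (every remaining row is evaluated the same way; all 128 results are listed next)
Full result column, 8 rows per line (x1,x2,x3,x4 fixed per line; x5,x6,x7 runs 000..111 left to right):
  rows 0-7 [x1,x2,x3,x4=0000]: 00110001  (ones: 3)
  rows 8-15 [x1,x2,x3,x4=0001]: 00110001  (ones: 3)
  rows 16-23 [x1,x2,x3,x4=0010]: 00110001  (ones: 3)
  rows 24-31 [x1,x2,x3,x4=0011]: 00000001  (ones: 1)
  rows 32-39 [x1,x2,x3,x4=0100]: 00110000  (ones: 2)
  rows 40-47 [x1,x2,x3,x4=0101]: 00110000  (ones: 2)
  rows 48-55 [x1,x2,x3,x4=0110]: 00110000  (ones: 2)
  rows 56-63 [x1,x2,x3,x4=0111]: 00000000  (ones: 0)
  rows 64-71 [x1,x2,x3,x4=1000]: 00110001  (ones: 3)
  rows 72-79 [x1,x2,x3,x4=1001]: 00110001  (ones: 3)
  rows 80-87 [x1,x2,x3,x4=1010]: 00110001  (ones: 3)
  rows 88-95 [x1,x2,x3,x4=1011]: 00000001  (ones: 1)
  rows 96-103 [x1,x2,x3,x4=1100]: 00110000  (ones: 2)
  rows 104-111 [x1,x2,x3,x4=1101]: 00110000  (ones: 2)
  rows 112-119 [x1,x2,x3,x4=1110]: 00110000  (ones: 2)
  rows 120-127 [x1,x2,x3,x4=1111]: 00000000  (ones: 0)
Satisfying assignments = 3+3+3+1+2+2+2+0+3+3+3+1+2+2+2+0 = 32

32


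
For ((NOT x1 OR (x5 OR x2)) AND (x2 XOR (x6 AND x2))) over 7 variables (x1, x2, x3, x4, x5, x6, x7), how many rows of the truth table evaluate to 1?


Formula: ((NOT x1 OR (x5 OR x2)) AND (x2 XOR (x6 AND x2))) over 7 vars (128 rows)
Evaluate each row (x1, x2, x3, x4, x5, x6, x7 as bits, MSB first):
  row 0 [0000000]: ((NOT 0 OR (0 OR 0)) AND (0 XOR (0 AND 0))) -> 0
  row 1 [0000001]: ((NOT 0 OR (0 OR 0)) AND (0 XOR (0 AND 0))) -> 0
  row 2 [0000010]: ((NOT 0 OR (0 OR 0)) AND (0 XOR (1 AND 0))) -> 0
  row 3 [0000011]: ((NOT 0 OR (0 OR 0)) AND (0 XOR (1 AND 0))) -> 0
  row 4 [0000100]: ((NOT 0 OR (1 OR 0)) AND (0 XOR (0 AND 0))) -> 0
  (every remaining row is evaluated the same way; all 128 results are listed next)
Full result column, 8 rows per line (x1,x2,x3,x4 fixed per line; x5,x6,x7 runs 000..111 left to right):
  rows 0-7 [x1,x2,x3,x4=0000]: 00000000  (ones: 0)
  rows 8-15 [x1,x2,x3,x4=0001]: 00000000  (ones: 0)
  rows 16-23 [x1,x2,x3,x4=0010]: 00000000  (ones: 0)
  rows 24-31 [x1,x2,x3,x4=0011]: 00000000  (ones: 0)
  rows 32-39 [x1,x2,x3,x4=0100]: 11001100  (ones: 4)
  rows 40-47 [x1,x2,x3,x4=0101]: 11001100  (ones: 4)
  rows 48-55 [x1,x2,x3,x4=0110]: 11001100  (ones: 4)
  rows 56-63 [x1,x2,x3,x4=0111]: 11001100  (ones: 4)
  rows 64-71 [x1,x2,x3,x4=1000]: 00000000  (ones: 0)
  rows 72-79 [x1,x2,x3,x4=1001]: 00000000  (ones: 0)
  rows 80-87 [x1,x2,x3,x4=1010]: 00000000  (ones: 0)
  rows 88-95 [x1,x2,x3,x4=1011]: 00000000  (ones: 0)
  rows 96-103 [x1,x2,x3,x4=1100]: 11001100  (ones: 4)
  rows 104-111 [x1,x2,x3,x4=1101]: 11001100  (ones: 4)
  rows 112-119 [x1,x2,x3,x4=1110]: 11001100  (ones: 4)
  rows 120-127 [x1,x2,x3,x4=1111]: 11001100  (ones: 4)
Count of 1-rows = 0+0+0+0+4+4+4+4+0+0+0+0+4+4+4+4 = 32

32


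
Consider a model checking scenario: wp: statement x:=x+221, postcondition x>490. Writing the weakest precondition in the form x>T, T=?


Formula: wp(x:=E, P) = P[E/x] (substitute E for x in postcondition)
Step 1: Postcondition: x>490
Step 2: Substitute x+221 for x: x+221>490
Step 3: Solve for x: x > 490-221 = 269

269


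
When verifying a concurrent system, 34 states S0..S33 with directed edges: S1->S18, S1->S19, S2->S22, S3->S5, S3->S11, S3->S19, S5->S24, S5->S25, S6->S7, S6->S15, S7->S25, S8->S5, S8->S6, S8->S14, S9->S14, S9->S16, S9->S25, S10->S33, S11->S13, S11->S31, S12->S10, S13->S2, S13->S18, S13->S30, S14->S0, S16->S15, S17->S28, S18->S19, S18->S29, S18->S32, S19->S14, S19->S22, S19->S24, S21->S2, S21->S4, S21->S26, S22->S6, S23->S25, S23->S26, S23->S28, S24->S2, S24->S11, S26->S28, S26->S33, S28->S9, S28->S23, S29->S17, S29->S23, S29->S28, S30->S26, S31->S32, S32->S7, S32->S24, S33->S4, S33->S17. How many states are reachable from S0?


BFS from S0:
  layer 0: {S0}
Reachable set: {S0}
Count = 1

1


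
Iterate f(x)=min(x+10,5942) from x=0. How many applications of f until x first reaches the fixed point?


Step 1: x=0, cap=5942, increment=10
Step 2: x grows by 10 each step until capped at 5942; fixed point is x=5942
Step 3: iterations = ceil(5942/10) = 595

595


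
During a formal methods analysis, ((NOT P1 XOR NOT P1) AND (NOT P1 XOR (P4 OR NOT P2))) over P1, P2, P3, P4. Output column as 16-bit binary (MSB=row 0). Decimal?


Formula: ((NOT P1 XOR NOT P1) AND (NOT P1 XOR (P4 OR NOT P2))) over P1, P2, P3, P4 (16 rows)
Evaluate each row (bits = P1,P2,P3,P4, MSB first):
  row 0 [0000]: ((NOT 0 XOR NOT 0) AND (NOT 0 XOR (0 OR NOT 0))) -> 0
  row 1 [0001]: ((NOT 0 XOR NOT 0) AND (NOT 0 XOR (1 OR NOT 0))) -> 0
  row 2 [0010]: ((NOT 0 XOR NOT 0) AND (NOT 0 XOR (0 OR NOT 0))) -> 0
  row 3 [0011]: ((NOT 0 XOR NOT 0) AND (NOT 0 XOR (1 OR NOT 0))) -> 0
  row 4 [0100]: ((NOT 0 XOR NOT 0) AND (NOT 0 XOR (0 OR NOT 1))) -> 0
  row 5 [0101]: ((NOT 0 XOR NOT 0) AND (NOT 0 XOR (1 OR NOT 1))) -> 0
  row 6 [0110]: ((NOT 0 XOR NOT 0) AND (NOT 0 XOR (0 OR NOT 1))) -> 0
  row 7 [0111]: ((NOT 0 XOR NOT 0) AND (NOT 0 XOR (1 OR NOT 1))) -> 0
  row 8 [1000]: ((NOT 1 XOR NOT 1) AND (NOT 1 XOR (0 OR NOT 0))) -> 0
  row 9 [1001]: ((NOT 1 XOR NOT 1) AND (NOT 1 XOR (1 OR NOT 0))) -> 0
  row 10 [1010]: ((NOT 1 XOR NOT 1) AND (NOT 1 XOR (0 OR NOT 0))) -> 0
  row 11 [1011]: ((NOT 1 XOR NOT 1) AND (NOT 1 XOR (1 OR NOT 0))) -> 0
  row 12 [1100]: ((NOT 1 XOR NOT 1) AND (NOT 1 XOR (0 OR NOT 1))) -> 0
  row 13 [1101]: ((NOT 1 XOR NOT 1) AND (NOT 1 XOR (1 OR NOT 1))) -> 0
  row 14 [1110]: ((NOT 1 XOR NOT 1) AND (NOT 1 XOR (0 OR NOT 1))) -> 0
  row 15 [1111]: ((NOT 1 XOR NOT 1) AND (NOT 1 XOR (1 OR NOT 1))) -> 0
Full result column, 4 rows per line (P1,P2 fixed per line; P3,P4 runs 00..11 left to right):
  rows 0-3 [P1,P2=00]: 0000  = hex 0
  rows 4-7 [P1,P2=01]: 0000  = hex 0
  rows 8-11 [P1,P2=10]: 0000  = hex 0
  rows 12-15 [P1,P2=11]: 0000  = hex 0
Output column (row 0 .. row 15) = 0000000000000000
Output column grouped in 4s = 0000 0000 0000 0000 = 0x0000
Convert to decimal digit by digit (value = value*16 + digit):
  0 -> 0
  0*16 + 0 = 0
  0*16 + 0 = 0
  0*16 + 0 = 0
Decimal = 0

0


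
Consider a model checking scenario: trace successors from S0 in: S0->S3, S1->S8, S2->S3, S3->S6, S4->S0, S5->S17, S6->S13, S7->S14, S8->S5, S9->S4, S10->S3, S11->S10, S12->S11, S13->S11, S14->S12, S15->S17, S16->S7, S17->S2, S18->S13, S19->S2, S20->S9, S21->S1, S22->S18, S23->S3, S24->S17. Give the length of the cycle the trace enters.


Trace from S0 until a state repeats:
  S0 -> S3 -> S6 -> S13 -> S11 -> S10 -> S3
S3 first seen at step 1, revisited at step 6.
Cycle length = 6 - 1 = 5

5


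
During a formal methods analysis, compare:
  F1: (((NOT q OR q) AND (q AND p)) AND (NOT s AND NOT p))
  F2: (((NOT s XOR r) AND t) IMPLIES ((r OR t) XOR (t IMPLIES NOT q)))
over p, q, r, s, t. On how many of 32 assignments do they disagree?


F1 = (((NOT q OR q) AND (q AND p)) AND (NOT s AND NOT p))
F2 = (((NOT s XOR r) AND t) IMPLIES ((r OR t) XOR (t IMPLIES NOT q)))
Evaluate both on each of 32 rows (bits = p,q,r,s,t):
  row 0 [00000]: F1=0 F2=1 (differ) -> 1
  row 1 [00001]: F1=0 F2=0 -> 0
  row 2 [00010]: F1=0 F2=1 (differ) -> 1
  row 3 [00011]: F1=0 F2=1 (differ) -> 1
  row 4 [00100]: F1=0 F2=1 (differ) -> 1
  row 5 [00101]: F1=0 F2=1 (differ) -> 1
  row 6 [00110]: F1=0 F2=1 (differ) -> 1
  row 7 [00111]: F1=0 F2=0 -> 0
  row 8 [01000]: F1=0 F2=1 (differ) -> 1
  row 9 [01001]: F1=0 F2=1 (differ) -> 1
  row 10 [01010]: F1=0 F2=1 (differ) -> 1
  row 11 [01011]: F1=0 F2=1 (differ) -> 1
  row 12 [01100]: F1=0 F2=1 (differ) -> 1
  row 13 [01101]: F1=0 F2=1 (differ) -> 1
  row 14 [01110]: F1=0 F2=1 (differ) -> 1
  row 15 [01111]: F1=0 F2=1 (differ) -> 1
  row 16 [10000]: F1=0 F2=1 (differ) -> 1
  row 17 [10001]: F1=0 F2=0 -> 0
  row 18 [10010]: F1=0 F2=1 (differ) -> 1
  row 19 [10011]: F1=0 F2=1 (differ) -> 1
  row 20 [10100]: F1=0 F2=1 (differ) -> 1
  row 21 [10101]: F1=0 F2=1 (differ) -> 1
  row 22 [10110]: F1=0 F2=1 (differ) -> 1
  row 23 [10111]: F1=0 F2=0 -> 0
  row 24 [11000]: F1=0 F2=1 (differ) -> 1
  row 25 [11001]: F1=0 F2=1 (differ) -> 1
  row 26 [11010]: F1=0 F2=1 (differ) -> 1
  row 27 [11011]: F1=0 F2=1 (differ) -> 1
  row 28 [11100]: F1=0 F2=1 (differ) -> 1
  row 29 [11101]: F1=0 F2=1 (differ) -> 1
  row 30 [11110]: F1=0 F2=1 (differ) -> 1
  row 31 [11111]: F1=0 F2=1 (differ) -> 1
Full result column, 8 rows per line (p,q fixed per line; r,s,t runs 000..111 left to right):
  rows 0-7 [p,q=00]: 10111110  (ones: 6)
  rows 8-15 [p,q=01]: 11111111  (ones: 8)
  rows 16-23 [p,q=10]: 10111110  (ones: 6)
  rows 24-31 [p,q=11]: 11111111  (ones: 8)
Disagreements = 6+8+6+8 = 28

28


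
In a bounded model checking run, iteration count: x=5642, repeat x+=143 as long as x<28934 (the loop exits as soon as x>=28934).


Step 1: x goes from 5642 toward 28934 by 143; the body runs while x<28934, so iterations = ceil((bound-start)/step)
Step 2: Distance=23292
Step 3: ceil(23292/143)=163

163


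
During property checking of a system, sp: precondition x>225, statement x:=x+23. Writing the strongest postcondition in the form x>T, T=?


Formula: sp(P, x:=E) = exists old_x. (x = E[old_x/x]) AND P[old_x/x] (old_x is the value of x before the assignment; eliminate old_x by solving x = E[old_x/x] for old_x)
Step 1: Precondition P: x>225, i.e. old_x > 225
Step 2: Assignment gives x = old_x + 23, so old_x = x - 23
Step 3: Substitute into P: x - 23 > 225
Step 4: Simplify: x > 225+23 = 248

248


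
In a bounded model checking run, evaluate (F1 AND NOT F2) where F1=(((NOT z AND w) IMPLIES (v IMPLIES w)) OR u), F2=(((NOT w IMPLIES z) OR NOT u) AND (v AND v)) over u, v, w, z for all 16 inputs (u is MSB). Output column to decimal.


F1 = (((NOT z AND w) IMPLIES (v IMPLIES w)) OR u)
F2 = (((NOT w IMPLIES z) OR NOT u) AND (v AND v))
Counterexample to F1=>F2 is where F1=1 and F2=0.
Evaluate each row (bits = u,v,w,z, MSB first):
  row 0 [0000]: F1=1 F2=0 -> F1&~F2 -> 1
  row 1 [0001]: F1=1 F2=0 -> F1&~F2 -> 1
  row 2 [0010]: F1=1 F2=0 -> F1&~F2 -> 1
  row 3 [0011]: F1=1 F2=0 -> F1&~F2 -> 1
  row 4 [0100]: F1=1 F2=1 -> F1&~F2 -> 0
  row 5 [0101]: F1=1 F2=1 -> F1&~F2 -> 0
  row 6 [0110]: F1=1 F2=1 -> F1&~F2 -> 0
  row 7 [0111]: F1=1 F2=1 -> F1&~F2 -> 0
  row 8 [1000]: F1=1 F2=0 -> F1&~F2 -> 1
  row 9 [1001]: F1=1 F2=0 -> F1&~F2 -> 1
  row 10 [1010]: F1=1 F2=0 -> F1&~F2 -> 1
  row 11 [1011]: F1=1 F2=0 -> F1&~F2 -> 1
  row 12 [1100]: F1=1 F2=0 -> F1&~F2 -> 1
  row 13 [1101]: F1=1 F2=1 -> F1&~F2 -> 0
  row 14 [1110]: F1=1 F2=1 -> F1&~F2 -> 0
  row 15 [1111]: F1=1 F2=1 -> F1&~F2 -> 0
Full result column, 4 rows per line (u,v fixed per line; w,z runs 00..11 left to right):
  rows 0-3 [u,v=00]: 1111  = hex F
  rows 4-7 [u,v=01]: 0000  = hex 0
  rows 8-11 [u,v=10]: 1111  = hex F
  rows 12-15 [u,v=11]: 1000  = hex 8
Counterexample vector (row 0 .. row 15) = 1111000011111000
Output column grouped in 4s = 1111 0000 1111 1000 = 0xF0F8
Convert to decimal digit by digit (value = value*16 + digit):
  F -> 15
  15*16 + 0 = 240
  240*16 + 15 (F) = 3855
  3855*16 + 8 = 61688
Decimal = 61688

61688


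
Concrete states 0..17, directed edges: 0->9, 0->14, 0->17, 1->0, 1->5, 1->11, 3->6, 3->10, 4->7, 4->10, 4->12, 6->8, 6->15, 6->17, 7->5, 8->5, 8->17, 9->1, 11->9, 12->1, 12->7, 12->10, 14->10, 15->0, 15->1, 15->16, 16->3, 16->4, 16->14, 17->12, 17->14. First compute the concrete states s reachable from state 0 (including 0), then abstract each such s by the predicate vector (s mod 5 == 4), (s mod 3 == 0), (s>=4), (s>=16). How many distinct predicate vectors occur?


BFS from 0:
Concrete reachable: {0, 1, 5, 7, 9, 10, 11, 12, 14, 17}
Abstract via predicates (s mod 5 == 4), (s mod 3 == 0), (s>=4), (s>=16):
  (0,0,0,0) <- {1}
  (0,0,1,0) <- {5, 7, 10, 11}
  (0,0,1,1) <- {17}
  (0,1,0,0) <- {0}
  (0,1,1,0) <- {12}
  (1,0,1,0) <- {14}
  (1,1,1,0) <- {9}
Distinct abstract states = 7

7


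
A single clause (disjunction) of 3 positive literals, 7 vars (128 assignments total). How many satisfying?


Step 1: Total=2^7=128
Step 2: Unsat when all 3 false: 2^4=16
Step 3: Sat=128-16=112

112


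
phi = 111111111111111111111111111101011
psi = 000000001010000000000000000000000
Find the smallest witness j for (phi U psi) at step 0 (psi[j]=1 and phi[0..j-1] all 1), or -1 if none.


(phi U psi) at 0: need smallest j with psi[j]=1 and phi[i]=1 for all i in [0,j).
Scan from step 0:
  step 0: phi=1, psi=0 -> continue
  step 1: phi=1, psi=0 -> continue
  step 2: phi=1, psi=0 -> continue
  step 3: phi=1, psi=0 -> continue
  step 8: psi=1 and phi held for [0,8) -> witness found
Witness step = 8

8


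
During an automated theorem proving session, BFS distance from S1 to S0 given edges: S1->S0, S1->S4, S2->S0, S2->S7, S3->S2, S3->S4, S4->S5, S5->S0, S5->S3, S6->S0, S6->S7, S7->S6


BFS layer-by-layer from S1:
  dist 0: {S1}
  dist 1: {S0, S4}
  -> S0 reached at distance 1
Shortest path length = 1

1


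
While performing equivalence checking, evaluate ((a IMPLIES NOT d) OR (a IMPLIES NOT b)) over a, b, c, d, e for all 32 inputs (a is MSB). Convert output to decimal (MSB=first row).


Formula: ((a IMPLIES NOT d) OR (a IMPLIES NOT b)) over a, b, c, d, e (32 rows)
Evaluate each row (bits = a,b,c,d,e, MSB first):
  row 0 [00000]: ((0 IMPLIES NOT 0) OR (0 IMPLIES NOT 0)) -> 1
  row 1 [00001]: ((0 IMPLIES NOT 0) OR (0 IMPLIES NOT 0)) -> 1
  row 2 [00010]: ((0 IMPLIES NOT 1) OR (0 IMPLIES NOT 0)) -> 1
  row 3 [00011]: ((0 IMPLIES NOT 1) OR (0 IMPLIES NOT 0)) -> 1
  row 4 [00100]: ((0 IMPLIES NOT 0) OR (0 IMPLIES NOT 0)) -> 1
  row 5 [00101]: ((0 IMPLIES NOT 0) OR (0 IMPLIES NOT 0)) -> 1
  row 6 [00110]: ((0 IMPLIES NOT 1) OR (0 IMPLIES NOT 0)) -> 1
  row 7 [00111]: ((0 IMPLIES NOT 1) OR (0 IMPLIES NOT 0)) -> 1
  row 8 [01000]: ((0 IMPLIES NOT 0) OR (0 IMPLIES NOT 1)) -> 1
  row 9 [01001]: ((0 IMPLIES NOT 0) OR (0 IMPLIES NOT 1)) -> 1
  row 10 [01010]: ((0 IMPLIES NOT 1) OR (0 IMPLIES NOT 1)) -> 1
  row 11 [01011]: ((0 IMPLIES NOT 1) OR (0 IMPLIES NOT 1)) -> 1
  row 12 [01100]: ((0 IMPLIES NOT 0) OR (0 IMPLIES NOT 1)) -> 1
  row 13 [01101]: ((0 IMPLIES NOT 0) OR (0 IMPLIES NOT 1)) -> 1
  row 14 [01110]: ((0 IMPLIES NOT 1) OR (0 IMPLIES NOT 1)) -> 1
  row 15 [01111]: ((0 IMPLIES NOT 1) OR (0 IMPLIES NOT 1)) -> 1
  row 16 [10000]: ((1 IMPLIES NOT 0) OR (1 IMPLIES NOT 0)) -> 1
  row 17 [10001]: ((1 IMPLIES NOT 0) OR (1 IMPLIES NOT 0)) -> 1
  row 18 [10010]: ((1 IMPLIES NOT 1) OR (1 IMPLIES NOT 0)) -> 1
  row 19 [10011]: ((1 IMPLIES NOT 1) OR (1 IMPLIES NOT 0)) -> 1
  row 20 [10100]: ((1 IMPLIES NOT 0) OR (1 IMPLIES NOT 0)) -> 1
  row 21 [10101]: ((1 IMPLIES NOT 0) OR (1 IMPLIES NOT 0)) -> 1
  row 22 [10110]: ((1 IMPLIES NOT 1) OR (1 IMPLIES NOT 0)) -> 1
  row 23 [10111]: ((1 IMPLIES NOT 1) OR (1 IMPLIES NOT 0)) -> 1
  row 24 [11000]: ((1 IMPLIES NOT 0) OR (1 IMPLIES NOT 1)) -> 1
  row 25 [11001]: ((1 IMPLIES NOT 0) OR (1 IMPLIES NOT 1)) -> 1
  row 26 [11010]: ((1 IMPLIES NOT 1) OR (1 IMPLIES NOT 1)) -> 0
  row 27 [11011]: ((1 IMPLIES NOT 1) OR (1 IMPLIES NOT 1)) -> 0
  row 28 [11100]: ((1 IMPLIES NOT 0) OR (1 IMPLIES NOT 1)) -> 1
  row 29 [11101]: ((1 IMPLIES NOT 0) OR (1 IMPLIES NOT 1)) -> 1
  row 30 [11110]: ((1 IMPLIES NOT 1) OR (1 IMPLIES NOT 1)) -> 0
  row 31 [11111]: ((1 IMPLIES NOT 1) OR (1 IMPLIES NOT 1)) -> 0
Full result column, 4 rows per line (a,b,c fixed per line; d,e runs 00..11 left to right):
  rows 0-3 [a,b,c=000]: 1111  = hex F
  rows 4-7 [a,b,c=001]: 1111  = hex F
  rows 8-11 [a,b,c=010]: 1111  = hex F
  rows 12-15 [a,b,c=011]: 1111  = hex F
  rows 16-19 [a,b,c=100]: 1111  = hex F
  rows 20-23 [a,b,c=101]: 1111  = hex F
  rows 24-27 [a,b,c=110]: 1100  = hex C
  rows 28-31 [a,b,c=111]: 1100  = hex C
Output column (row 0 .. row 31) = 11111111111111111111111111001100
Output column grouped in 4s = 1111 1111 1111 1111 1111 1111 1100 1100 = 0xFFFFFFCC
Convert to decimal digit by digit (value = value*16 + digit):
  F -> 15
  15*16 + 15 (F) = 255
  255*16 + 15 (F) = 4095
  4095*16 + 15 (F) = 65535
  65535*16 + 15 (F) = 1048575
  1048575*16 + 15 (F) = 16777215
  16777215*16 + 12 (C) = 268435452
  268435452*16 + 12 (C) = 4294967244
Decimal = 4294967244

4294967244


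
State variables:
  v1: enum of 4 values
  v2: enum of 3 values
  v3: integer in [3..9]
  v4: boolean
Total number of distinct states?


State space = product of domain sizes of all variables.
Domain sizes:
  v1 (enum of 4 values): 4
  v2 (enum of 3 values): 3
  v3 (integer in [3..9]): 7
  v4 (boolean): 2
Product = 4 * 3 * 7 * 2 = 168

168


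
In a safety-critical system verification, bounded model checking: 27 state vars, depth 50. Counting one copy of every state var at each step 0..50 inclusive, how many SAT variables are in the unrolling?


BMC unrolls to depth k, creating one copy of each state var for steps 0..k.
Step count = 50 + 1 = 51 (steps 0 through 50)
Vars per step = 27
Total = 27 * 51 = 1377

1377


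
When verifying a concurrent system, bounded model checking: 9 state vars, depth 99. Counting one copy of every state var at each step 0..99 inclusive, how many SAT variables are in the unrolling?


BMC unrolls to depth k, creating one copy of each state var for steps 0..k.
Step count = 99 + 1 = 100 (steps 0 through 99)
Vars per step = 9
Total = 9 * 100 = 900

900


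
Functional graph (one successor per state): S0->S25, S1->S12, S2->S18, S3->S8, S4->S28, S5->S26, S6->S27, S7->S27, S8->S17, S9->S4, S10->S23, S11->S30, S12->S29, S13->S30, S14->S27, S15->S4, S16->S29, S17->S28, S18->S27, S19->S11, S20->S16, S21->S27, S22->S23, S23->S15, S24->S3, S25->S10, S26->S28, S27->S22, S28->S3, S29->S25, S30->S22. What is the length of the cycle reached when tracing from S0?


Trace from S0 until a state repeats:
  S0 -> S25 -> S10 -> S23 -> S15 -> S4 -> S28 -> S3 -> S8 -> S17 -> S28
S28 first seen at step 6, revisited at step 10.
Cycle length = 10 - 6 = 4

4


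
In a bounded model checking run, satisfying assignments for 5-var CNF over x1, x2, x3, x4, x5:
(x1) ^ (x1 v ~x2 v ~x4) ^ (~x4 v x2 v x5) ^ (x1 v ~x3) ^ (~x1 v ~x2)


CNF with 5 clauses over 5 vars (32 assignments).
An assignment satisfies CNF iff every clause has >=1 true literal.
Check each row (bits = x1,x2,x3,x4,x5; clause T/F shown):
  row 0 [00000]: clauses=FTTTT -> 0
  row 1 [00001]: clauses=FTTTT -> 0
  row 2 [00010]: clauses=FTFTT -> 0
  row 3 [00011]: clauses=FTTTT -> 0
  row 4 [00100]: clauses=FTTFT -> 0
  row 5 [00101]: clauses=FTTFT -> 0
  row 6 [00110]: clauses=FTFFT -> 0
  row 7 [00111]: clauses=FTTFT -> 0
  row 8 [01000]: clauses=FTTTT -> 0
  row 9 [01001]: clauses=FTTTT -> 0
  row 10 [01010]: clauses=FFTTT -> 0
  row 11 [01011]: clauses=FFTTT -> 0
  row 12 [01100]: clauses=FTTFT -> 0
  row 13 [01101]: clauses=FTTFT -> 0
  row 14 [01110]: clauses=FFTFT -> 0
  row 15 [01111]: clauses=FFTFT -> 0
  row 16 [10000]: clauses=TTTTT -> 1
  row 17 [10001]: clauses=TTTTT -> 1
  row 18 [10010]: clauses=TTFTT -> 0
  row 19 [10011]: clauses=TTTTT -> 1
  row 20 [10100]: clauses=TTTTT -> 1
  row 21 [10101]: clauses=TTTTT -> 1
  row 22 [10110]: clauses=TTFTT -> 0
  row 23 [10111]: clauses=TTTTT -> 1
  row 24 [11000]: clauses=TTTTF -> 0
  row 25 [11001]: clauses=TTTTF -> 0
  row 26 [11010]: clauses=TTTTF -> 0
  row 27 [11011]: clauses=TTTTF -> 0
  row 28 [11100]: clauses=TTTTF -> 0
  row 29 [11101]: clauses=TTTTF -> 0
  row 30 [11110]: clauses=TTTTF -> 0
  row 31 [11111]: clauses=TTTTF -> 0
Full result column, 8 rows per line (x1,x2 fixed per line; x3,x4,x5 runs 000..111 left to right):
  rows 0-7 [x1,x2=00]: 00000000  (ones: 0)
  rows 8-15 [x1,x2=01]: 00000000  (ones: 0)
  rows 16-23 [x1,x2=10]: 11011101  (ones: 6)
  rows 24-31 [x1,x2=11]: 00000000  (ones: 0)
Satisfying assignments = 0+0+6+0 = 6

6


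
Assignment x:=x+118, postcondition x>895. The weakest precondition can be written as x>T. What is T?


Formula: wp(x:=E, P) = P[E/x] (substitute E for x in postcondition)
Step 1: Postcondition: x>895
Step 2: Substitute x+118 for x: x+118>895
Step 3: Solve for x: x > 895-118 = 777

777


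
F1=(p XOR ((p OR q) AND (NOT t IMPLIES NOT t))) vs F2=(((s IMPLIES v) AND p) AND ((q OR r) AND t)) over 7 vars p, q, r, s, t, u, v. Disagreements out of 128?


F1 = (p XOR ((p OR q) AND (NOT t IMPLIES NOT t)))
F2 = (((s IMPLIES v) AND p) AND ((q OR r) AND t))
Evaluate both on each of 128 rows (bits = p,q,r,s,t,u,v):
  row 0 [0000000]: F1=0 F2=0 -> 0
  row 1 [0000001]: F1=0 F2=0 -> 0
  row 2 [0000010]: F1=0 F2=0 -> 0
  row 3 [0000011]: F1=0 F2=0 -> 0
  row 4 [0000100]: F1=0 F2=0 -> 0
  (every remaining row is evaluated the same way; all 128 results are listed next)
Full result column, 8 rows per line (p,q,r,s fixed per line; t,u,v runs 000..111 left to right):
  rows 0-7 [p,q,r,s=0000]: 00000000  (ones: 0)
  rows 8-15 [p,q,r,s=0001]: 00000000  (ones: 0)
  rows 16-23 [p,q,r,s=0010]: 00000000  (ones: 0)
  rows 24-31 [p,q,r,s=0011]: 00000000  (ones: 0)
  rows 32-39 [p,q,r,s=0100]: 11111111  (ones: 8)
  rows 40-47 [p,q,r,s=0101]: 11111111  (ones: 8)
  rows 48-55 [p,q,r,s=0110]: 11111111  (ones: 8)
  rows 56-63 [p,q,r,s=0111]: 11111111  (ones: 8)
  rows 64-71 [p,q,r,s=1000]: 00000000  (ones: 0)
  rows 72-79 [p,q,r,s=1001]: 00000000  (ones: 0)
  rows 80-87 [p,q,r,s=1010]: 00001111  (ones: 4)
  rows 88-95 [p,q,r,s=1011]: 00000101  (ones: 2)
  rows 96-103 [p,q,r,s=1100]: 00001111  (ones: 4)
  rows 104-111 [p,q,r,s=1101]: 00000101  (ones: 2)
  rows 112-119 [p,q,r,s=1110]: 00001111  (ones: 4)
  rows 120-127 [p,q,r,s=1111]: 00000101  (ones: 2)
Disagreements = 0+0+0+0+8+8+8+8+0+0+4+2+4+2+4+2 = 50

50


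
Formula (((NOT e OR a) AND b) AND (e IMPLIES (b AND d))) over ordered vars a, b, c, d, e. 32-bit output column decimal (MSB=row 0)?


Formula: (((NOT e OR a) AND b) AND (e IMPLIES (b AND d))) over a, b, c, d, e (32 rows)
Evaluate each row (bits = a,b,c,d,e, MSB first):
  row 0 [00000]: (((NOT 0 OR 0) AND 0) AND (0 IMPLIES (0 AND 0))) -> 0
  row 1 [00001]: (((NOT 1 OR 0) AND 0) AND (1 IMPLIES (0 AND 0))) -> 0
  row 2 [00010]: (((NOT 0 OR 0) AND 0) AND (0 IMPLIES (0 AND 1))) -> 0
  row 3 [00011]: (((NOT 1 OR 0) AND 0) AND (1 IMPLIES (0 AND 1))) -> 0
  row 4 [00100]: (((NOT 0 OR 0) AND 0) AND (0 IMPLIES (0 AND 0))) -> 0
  row 5 [00101]: (((NOT 1 OR 0) AND 0) AND (1 IMPLIES (0 AND 0))) -> 0
  row 6 [00110]: (((NOT 0 OR 0) AND 0) AND (0 IMPLIES (0 AND 1))) -> 0
  row 7 [00111]: (((NOT 1 OR 0) AND 0) AND (1 IMPLIES (0 AND 1))) -> 0
  row 8 [01000]: (((NOT 0 OR 0) AND 1) AND (0 IMPLIES (1 AND 0))) -> 1
  row 9 [01001]: (((NOT 1 OR 0) AND 1) AND (1 IMPLIES (1 AND 0))) -> 0
  row 10 [01010]: (((NOT 0 OR 0) AND 1) AND (0 IMPLIES (1 AND 1))) -> 1
  row 11 [01011]: (((NOT 1 OR 0) AND 1) AND (1 IMPLIES (1 AND 1))) -> 0
  row 12 [01100]: (((NOT 0 OR 0) AND 1) AND (0 IMPLIES (1 AND 0))) -> 1
  row 13 [01101]: (((NOT 1 OR 0) AND 1) AND (1 IMPLIES (1 AND 0))) -> 0
  row 14 [01110]: (((NOT 0 OR 0) AND 1) AND (0 IMPLIES (1 AND 1))) -> 1
  row 15 [01111]: (((NOT 1 OR 0) AND 1) AND (1 IMPLIES (1 AND 1))) -> 0
  row 16 [10000]: (((NOT 0 OR 1) AND 0) AND (0 IMPLIES (0 AND 0))) -> 0
  row 17 [10001]: (((NOT 1 OR 1) AND 0) AND (1 IMPLIES (0 AND 0))) -> 0
  row 18 [10010]: (((NOT 0 OR 1) AND 0) AND (0 IMPLIES (0 AND 1))) -> 0
  row 19 [10011]: (((NOT 1 OR 1) AND 0) AND (1 IMPLIES (0 AND 1))) -> 0
  row 20 [10100]: (((NOT 0 OR 1) AND 0) AND (0 IMPLIES (0 AND 0))) -> 0
  row 21 [10101]: (((NOT 1 OR 1) AND 0) AND (1 IMPLIES (0 AND 0))) -> 0
  row 22 [10110]: (((NOT 0 OR 1) AND 0) AND (0 IMPLIES (0 AND 1))) -> 0
  row 23 [10111]: (((NOT 1 OR 1) AND 0) AND (1 IMPLIES (0 AND 1))) -> 0
  row 24 [11000]: (((NOT 0 OR 1) AND 1) AND (0 IMPLIES (1 AND 0))) -> 1
  row 25 [11001]: (((NOT 1 OR 1) AND 1) AND (1 IMPLIES (1 AND 0))) -> 0
  row 26 [11010]: (((NOT 0 OR 1) AND 1) AND (0 IMPLIES (1 AND 1))) -> 1
  row 27 [11011]: (((NOT 1 OR 1) AND 1) AND (1 IMPLIES (1 AND 1))) -> 1
  row 28 [11100]: (((NOT 0 OR 1) AND 1) AND (0 IMPLIES (1 AND 0))) -> 1
  row 29 [11101]: (((NOT 1 OR 1) AND 1) AND (1 IMPLIES (1 AND 0))) -> 0
  row 30 [11110]: (((NOT 0 OR 1) AND 1) AND (0 IMPLIES (1 AND 1))) -> 1
  row 31 [11111]: (((NOT 1 OR 1) AND 1) AND (1 IMPLIES (1 AND 1))) -> 1
Full result column, 4 rows per line (a,b,c fixed per line; d,e runs 00..11 left to right):
  rows 0-3 [a,b,c=000]: 0000  = hex 0
  rows 4-7 [a,b,c=001]: 0000  = hex 0
  rows 8-11 [a,b,c=010]: 1010  = hex A
  rows 12-15 [a,b,c=011]: 1010  = hex A
  rows 16-19 [a,b,c=100]: 0000  = hex 0
  rows 20-23 [a,b,c=101]: 0000  = hex 0
  rows 24-27 [a,b,c=110]: 1011  = hex B
  rows 28-31 [a,b,c=111]: 1011  = hex B
Output column (row 0 .. row 31) = 00000000101010100000000010111011
Output column grouped in 4s = 0000 0000 1010 1010 0000 0000 1011 1011 = 0x00AA00BB
Convert to decimal digit by digit (value = value*16 + digit):
  0 -> 0
  0*16 + 0 = 0
  0*16 + 10 (A) = 10
  10*16 + 10 (A) = 170
  170*16 + 0 = 2720
  2720*16 + 0 = 43520
  43520*16 + 11 (B) = 696331
  696331*16 + 11 (B) = 11141307
Decimal = 11141307

11141307
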